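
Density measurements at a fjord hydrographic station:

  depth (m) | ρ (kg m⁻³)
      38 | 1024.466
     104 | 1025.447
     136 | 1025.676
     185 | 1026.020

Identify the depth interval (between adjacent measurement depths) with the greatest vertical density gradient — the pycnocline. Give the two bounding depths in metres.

38–104 m

Compute the density gradient over each adjacent pair:
  38–104 m: Δρ/Δz = 0.981/66 = 0.015 kg m⁻⁴
  104–136 m: Δρ/Δz = 0.229/32 = 7.2 × 10⁻³ kg m⁻⁴
  136–185 m: Δρ/Δz = 0.344/49 = 7.0 × 10⁻³ kg m⁻⁴
The largest gradient is in the 38–104 m interval — the pycnocline.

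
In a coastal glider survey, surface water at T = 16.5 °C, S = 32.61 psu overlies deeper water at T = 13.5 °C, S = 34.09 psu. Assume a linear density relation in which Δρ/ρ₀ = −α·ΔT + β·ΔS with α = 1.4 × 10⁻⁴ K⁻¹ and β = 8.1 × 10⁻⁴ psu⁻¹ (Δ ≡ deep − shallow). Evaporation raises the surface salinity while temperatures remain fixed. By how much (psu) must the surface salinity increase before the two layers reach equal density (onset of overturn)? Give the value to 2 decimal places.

Neutral buoyancy requires −α(T_deep − T_surf) + β(S_deep − S_surf′) = 0.
S_surf′ = S_deep − (α/β)·ΔT = 34.09 − (1.4 × 10⁻⁴/8.1 × 10⁻⁴)·(-3.0) = 34.6085 psu.
Increase required: 34.6085 − 32.61 = 1.9985 psu.

2.00 psu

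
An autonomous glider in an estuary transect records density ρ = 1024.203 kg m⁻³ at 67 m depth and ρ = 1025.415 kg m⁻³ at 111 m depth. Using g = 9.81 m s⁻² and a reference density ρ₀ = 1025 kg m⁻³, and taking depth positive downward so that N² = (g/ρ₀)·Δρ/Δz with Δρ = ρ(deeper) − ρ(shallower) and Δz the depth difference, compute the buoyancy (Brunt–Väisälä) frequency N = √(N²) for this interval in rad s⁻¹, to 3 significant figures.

0.0162 rad s⁻¹

Δρ = 1025.415 − 1024.203 = 1.212 kg m⁻³ over Δz = 111 − 67 = 44 m.
N² = (9.81/1025) × (1.212/44) = 2.6363 × 10⁻⁴ s⁻².
N = √(2.6363 × 10⁻⁴) = 0.016237 rad s⁻¹ ≈ 0.0162 rad s⁻¹.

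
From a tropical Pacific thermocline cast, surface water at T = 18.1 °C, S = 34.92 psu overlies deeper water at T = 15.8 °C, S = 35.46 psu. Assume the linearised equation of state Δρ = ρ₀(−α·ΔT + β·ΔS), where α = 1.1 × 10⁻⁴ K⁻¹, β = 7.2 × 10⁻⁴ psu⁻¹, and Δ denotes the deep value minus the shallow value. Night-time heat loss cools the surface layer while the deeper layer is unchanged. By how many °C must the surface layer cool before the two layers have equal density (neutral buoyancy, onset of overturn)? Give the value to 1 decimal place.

Neutral buoyancy requires Δρ = 0, i.e. −α(T_deep − T_surf′) + β(S_deep − S_surf) = 0.
T_surf′ = T_deep − (β/α)·ΔS = 15.8 − (7.2 × 10⁻⁴/1.1 × 10⁻⁴)·(+0.54) = 12.265 °C.
Cooling required: 18.1 − (12.265) = 5.835 °C.

5.8 °C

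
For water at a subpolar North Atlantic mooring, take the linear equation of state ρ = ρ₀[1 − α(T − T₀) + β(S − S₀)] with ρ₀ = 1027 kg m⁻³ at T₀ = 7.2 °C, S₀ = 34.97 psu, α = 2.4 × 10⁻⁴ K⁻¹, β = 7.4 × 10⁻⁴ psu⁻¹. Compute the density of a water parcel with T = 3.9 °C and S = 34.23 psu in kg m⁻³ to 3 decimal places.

1027.251 kg m⁻³

T − T₀ = -3.3 K, S − S₀ = -0.74 psu.
Bracket = 1 − α·(-3.3) + β·(-0.74) = 1 + (2.444 × 10⁻⁴) = 1.0002444.
ρ = 1027 × 1.0002444 = 1027.251 kg m⁻³.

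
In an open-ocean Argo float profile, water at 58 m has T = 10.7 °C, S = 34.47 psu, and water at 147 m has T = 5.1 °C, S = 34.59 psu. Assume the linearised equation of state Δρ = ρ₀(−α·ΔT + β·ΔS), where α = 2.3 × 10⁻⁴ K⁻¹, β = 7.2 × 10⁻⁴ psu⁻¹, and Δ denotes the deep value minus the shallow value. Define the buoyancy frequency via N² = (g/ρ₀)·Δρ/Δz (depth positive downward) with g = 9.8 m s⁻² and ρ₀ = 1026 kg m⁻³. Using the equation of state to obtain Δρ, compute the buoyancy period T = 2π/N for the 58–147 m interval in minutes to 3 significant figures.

ΔT = -5.6 K, ΔS = +0.12 psu (deep − shallow).
Δρ/ρ₀ = −αΔT + βΔS = 1.288 × 10⁻³ + 8.64 × 10⁻⁵ = 1.3744 × 10⁻³, so Δρ ≈ 1.410 kg m⁻³.
N² = (g/ρ₀)·Δρ/Δz = g·(Δρ/ρ₀)/Δz = 9.8 × 1.3744 × 10⁻³ / 89 = 1.5134 × 10⁻⁴ s⁻².
N = √(1.5134 × 10⁻⁴) = 0.012302 rad s⁻¹ → T = 2π/N = 510.75 s = 8.5125 min ≈ 8.51 min.

8.51 min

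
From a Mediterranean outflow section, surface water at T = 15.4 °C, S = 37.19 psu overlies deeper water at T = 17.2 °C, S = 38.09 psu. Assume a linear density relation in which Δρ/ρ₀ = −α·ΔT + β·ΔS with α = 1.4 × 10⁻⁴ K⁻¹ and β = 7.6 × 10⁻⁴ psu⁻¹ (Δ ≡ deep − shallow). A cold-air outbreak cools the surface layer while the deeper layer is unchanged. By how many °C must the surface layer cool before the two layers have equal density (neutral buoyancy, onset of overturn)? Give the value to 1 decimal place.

3.1 °C

Neutral buoyancy requires Δρ = 0, i.e. −α(T_deep − T_surf′) + β(S_deep − S_surf) = 0.
T_surf′ = T_deep − (β/α)·ΔS = 17.2 − (7.6 × 10⁻⁴/1.4 × 10⁻⁴)·(+0.90) = 12.314 °C.
Cooling required: 15.4 − (12.314) = 3.086 °C.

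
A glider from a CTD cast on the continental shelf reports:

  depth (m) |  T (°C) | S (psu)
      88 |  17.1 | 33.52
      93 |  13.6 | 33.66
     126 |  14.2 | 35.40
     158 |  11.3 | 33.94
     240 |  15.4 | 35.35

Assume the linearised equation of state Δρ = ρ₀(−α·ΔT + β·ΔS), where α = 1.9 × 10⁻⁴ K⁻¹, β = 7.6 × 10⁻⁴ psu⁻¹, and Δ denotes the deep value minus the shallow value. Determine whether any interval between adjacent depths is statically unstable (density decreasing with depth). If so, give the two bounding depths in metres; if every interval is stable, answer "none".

126–158 m

Evaluate Δρ/ρ₀ = −αΔT + βΔS across each adjacent pair:
  88–93 m: −αΔT+βΔS = −(1.9 × 10⁻⁴)(-3.5)+(7.6 × 10⁻⁴)(+0.14) = 7.7 × 10⁻⁴ → stable
  93–126 m: −αΔT+βΔS = −(1.9 × 10⁻⁴)(+0.6)+(7.6 × 10⁻⁴)(+1.74) = 1.2 × 10⁻³ → stable
  126–158 m: −αΔT+βΔS = −(1.9 × 10⁻⁴)(-2.9)+(7.6 × 10⁻⁴)(-1.46) = -5.6 × 10⁻⁴ → UNSTABLE
  158–240 m: −αΔT+βΔS = −(1.9 × 10⁻⁴)(+4.1)+(7.6 × 10⁻⁴)(+1.41) = 2.9 × 10⁻⁴ → stable
The 126–158 m interval has Δρ < 0: lighter water underlies denser water.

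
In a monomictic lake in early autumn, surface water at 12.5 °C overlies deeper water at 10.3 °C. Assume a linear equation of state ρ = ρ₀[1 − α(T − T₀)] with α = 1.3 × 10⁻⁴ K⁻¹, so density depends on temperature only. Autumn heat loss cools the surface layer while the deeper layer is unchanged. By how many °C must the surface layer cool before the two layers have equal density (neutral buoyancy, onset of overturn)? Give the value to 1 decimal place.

With temperature the only control, equal density requires T_surf′ = T_deep.
T_surf′ = 10.3 °C.
Cooling required: 12.5 − 10.3 = 2.2 °C.

2.2 °C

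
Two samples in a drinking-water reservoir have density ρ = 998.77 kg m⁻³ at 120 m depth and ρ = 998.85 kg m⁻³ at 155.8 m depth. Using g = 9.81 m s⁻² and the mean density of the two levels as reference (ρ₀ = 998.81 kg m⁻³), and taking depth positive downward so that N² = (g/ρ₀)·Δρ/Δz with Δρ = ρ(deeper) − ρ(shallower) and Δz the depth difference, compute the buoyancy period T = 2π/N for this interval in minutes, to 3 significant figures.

Δρ = 998.85 − 998.77 = 0.08 kg m⁻³ over Δz = 155.8 − 120 = 35.8 m.
N² = (9.81/998.81) × (0.08/35.8) = 2.1948 × 10⁻⁵ s⁻².
N = √(2.1948 × 10⁻⁵) = 4.6849 × 10⁻³ rad s⁻¹, so T = 2π/N = 1.3412 × 10³ s = 22.353 min ≈ 22.4 min.
Since Δρ > 0 the layer is stably stratified.

22.4 min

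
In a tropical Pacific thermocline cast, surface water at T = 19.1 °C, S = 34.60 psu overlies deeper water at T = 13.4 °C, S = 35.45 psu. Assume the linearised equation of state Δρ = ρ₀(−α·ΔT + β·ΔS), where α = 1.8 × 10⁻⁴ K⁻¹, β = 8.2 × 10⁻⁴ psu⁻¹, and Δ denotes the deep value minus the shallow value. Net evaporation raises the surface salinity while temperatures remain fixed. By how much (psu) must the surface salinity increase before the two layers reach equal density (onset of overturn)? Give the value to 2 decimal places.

Neutral buoyancy requires −α(T_deep − T_surf) + β(S_deep − S_surf′) = 0.
S_surf′ = S_deep − (α/β)·ΔT = 35.45 − (1.8 × 10⁻⁴/8.2 × 10⁻⁴)·(-5.7) = 36.7012 psu.
Increase required: 36.7012 − 34.60 = 2.1012 psu.

2.10 psu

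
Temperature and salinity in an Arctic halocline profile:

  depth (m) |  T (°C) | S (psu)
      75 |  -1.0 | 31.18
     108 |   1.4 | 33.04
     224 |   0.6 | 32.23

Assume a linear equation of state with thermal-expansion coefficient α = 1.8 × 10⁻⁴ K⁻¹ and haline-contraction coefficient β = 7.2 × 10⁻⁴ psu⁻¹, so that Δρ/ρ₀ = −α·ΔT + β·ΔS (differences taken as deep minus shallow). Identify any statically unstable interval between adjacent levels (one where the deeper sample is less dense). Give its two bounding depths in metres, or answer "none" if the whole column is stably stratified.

108–224 m

Evaluate Δρ/ρ₀ = −αΔT + βΔS across each adjacent pair:
  75–108 m: −αΔT+βΔS = −(1.8 × 10⁻⁴)(+2.4)+(7.2 × 10⁻⁴)(+1.86) = 9.1 × 10⁻⁴ → stable
  108–224 m: −αΔT+βΔS = −(1.8 × 10⁻⁴)(-0.8)+(7.2 × 10⁻⁴)(-0.81) = -4.4 × 10⁻⁴ → UNSTABLE
The 108–224 m interval has Δρ < 0: lighter water underlies denser water.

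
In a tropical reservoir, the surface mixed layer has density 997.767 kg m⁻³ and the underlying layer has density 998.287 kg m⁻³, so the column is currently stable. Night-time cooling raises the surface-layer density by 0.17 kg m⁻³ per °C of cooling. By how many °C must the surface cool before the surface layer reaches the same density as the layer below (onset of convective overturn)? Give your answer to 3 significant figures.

Density deficit of the surface layer: 998.287 − 997.767 = 0.52 kg m⁻³.
Required change = 0.52 / 0.17 = 3.06 °C.

3.06 °C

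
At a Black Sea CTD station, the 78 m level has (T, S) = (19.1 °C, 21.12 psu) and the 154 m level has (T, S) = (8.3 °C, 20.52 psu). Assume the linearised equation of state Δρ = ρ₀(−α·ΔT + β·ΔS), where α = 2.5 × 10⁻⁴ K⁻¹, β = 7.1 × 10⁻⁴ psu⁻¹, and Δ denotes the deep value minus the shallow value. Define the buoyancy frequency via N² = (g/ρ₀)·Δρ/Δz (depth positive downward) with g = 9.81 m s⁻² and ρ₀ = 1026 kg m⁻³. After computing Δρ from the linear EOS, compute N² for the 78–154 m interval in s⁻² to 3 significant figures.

2.94 × 10⁻⁴ s⁻²

ΔT = -10.8 K, ΔS = -0.60 psu (deep − shallow).
Δρ/ρ₀ = −αΔT + βΔS = 2.70 × 10⁻³ − 4.26 × 10⁻⁴ = 2.274 × 10⁻³, so Δρ ≈ 2.333 kg m⁻³.
N² = (g/ρ₀)·Δρ/Δz = g·(Δρ/ρ₀)/Δz = 9.81 × 2.274 × 10⁻³ / 76 = 2.9353 × 10⁻⁴ s⁻² ≈ 2.94 × 10⁻⁴ s⁻².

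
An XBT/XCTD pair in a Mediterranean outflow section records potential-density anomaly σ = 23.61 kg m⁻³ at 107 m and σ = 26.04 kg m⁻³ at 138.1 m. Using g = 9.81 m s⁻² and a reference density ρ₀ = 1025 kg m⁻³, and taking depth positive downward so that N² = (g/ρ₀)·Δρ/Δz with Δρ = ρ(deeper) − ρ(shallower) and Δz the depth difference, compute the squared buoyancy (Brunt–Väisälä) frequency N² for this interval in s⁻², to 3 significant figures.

7.48 × 10⁻⁴ s⁻²

Δρ = 1026.04 − 1023.61 = 2.43 kg m⁻³ over Δz = 138.1 − 107 = 31.1 m.
N² = (9.81/1025) × (2.43/31.1) = 7.4781 × 10⁻⁴ s⁻² ≈ 7.48 × 10⁻⁴ s⁻².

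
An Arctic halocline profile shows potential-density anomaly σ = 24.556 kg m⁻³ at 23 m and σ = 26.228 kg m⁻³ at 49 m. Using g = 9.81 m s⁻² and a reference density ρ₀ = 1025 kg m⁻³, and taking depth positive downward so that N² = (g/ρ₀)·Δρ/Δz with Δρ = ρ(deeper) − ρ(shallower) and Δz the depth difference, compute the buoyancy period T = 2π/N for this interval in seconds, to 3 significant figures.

Δρ = 1026.228 − 1024.556 = 1.672 kg m⁻³ over Δz = 49 − 23 = 26 m.
N² = (9.81/1025) × (1.672/26) = 6.1547 × 10⁻⁴ s⁻².
N = √(6.1547 × 10⁻⁴) = 0.024809 rad s⁻¹, so T = 2π/N = 253.26 s ≈ 253 s.
Since Δρ > 0 the layer is stably stratified.

253 s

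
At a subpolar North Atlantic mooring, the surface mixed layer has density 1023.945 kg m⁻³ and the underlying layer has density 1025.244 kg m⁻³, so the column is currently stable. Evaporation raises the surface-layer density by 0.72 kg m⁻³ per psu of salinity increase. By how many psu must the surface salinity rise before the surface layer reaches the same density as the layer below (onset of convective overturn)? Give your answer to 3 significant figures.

Density deficit of the surface layer: 1025.244 − 1023.945 = 1.299 kg m⁻³.
Required change = 1.299 / 0.72 = 1.80 psu.

1.80 psu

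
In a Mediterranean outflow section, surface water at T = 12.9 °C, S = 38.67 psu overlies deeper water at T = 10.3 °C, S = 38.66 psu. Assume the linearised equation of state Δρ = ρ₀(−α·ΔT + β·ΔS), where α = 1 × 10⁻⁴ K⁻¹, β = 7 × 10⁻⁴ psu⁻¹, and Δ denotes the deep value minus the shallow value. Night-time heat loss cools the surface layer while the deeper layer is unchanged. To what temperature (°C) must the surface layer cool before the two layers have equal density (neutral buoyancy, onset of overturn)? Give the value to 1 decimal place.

10.4 °C

Neutral buoyancy requires Δρ = 0, i.e. −α(T_deep − T_surf′) + β(S_deep − S_surf) = 0.
T_surf′ = T_deep − (β/α)·ΔS = 10.3 − (7 × 10⁻⁴/1 × 10⁻⁴)·(-0.01) = 10.370 °C.
Cooling required: 12.9 − (10.370) = 2.530 °C.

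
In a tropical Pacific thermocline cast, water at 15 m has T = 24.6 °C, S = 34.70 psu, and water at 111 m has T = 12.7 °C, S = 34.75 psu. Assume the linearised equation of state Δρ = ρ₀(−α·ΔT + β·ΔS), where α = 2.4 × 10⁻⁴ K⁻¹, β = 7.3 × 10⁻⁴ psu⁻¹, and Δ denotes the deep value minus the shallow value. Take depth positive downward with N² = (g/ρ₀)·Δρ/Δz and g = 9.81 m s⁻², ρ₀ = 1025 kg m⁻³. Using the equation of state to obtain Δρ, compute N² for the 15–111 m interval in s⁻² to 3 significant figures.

ΔT = -11.9 K, ΔS = +0.05 psu (deep − shallow).
Δρ/ρ₀ = −αΔT + βΔS = 2.856 × 10⁻³ + 3.65 × 10⁻⁵ = 2.8925 × 10⁻³, so Δρ ≈ 2.965 kg m⁻³.
N² = (g/ρ₀)·Δρ/Δz = g·(Δρ/ρ₀)/Δz = 9.81 × 2.8925 × 10⁻³ / 96 = 2.9558 × 10⁻⁴ s⁻² ≈ 2.96 × 10⁻⁴ s⁻².

2.96 × 10⁻⁴ s⁻²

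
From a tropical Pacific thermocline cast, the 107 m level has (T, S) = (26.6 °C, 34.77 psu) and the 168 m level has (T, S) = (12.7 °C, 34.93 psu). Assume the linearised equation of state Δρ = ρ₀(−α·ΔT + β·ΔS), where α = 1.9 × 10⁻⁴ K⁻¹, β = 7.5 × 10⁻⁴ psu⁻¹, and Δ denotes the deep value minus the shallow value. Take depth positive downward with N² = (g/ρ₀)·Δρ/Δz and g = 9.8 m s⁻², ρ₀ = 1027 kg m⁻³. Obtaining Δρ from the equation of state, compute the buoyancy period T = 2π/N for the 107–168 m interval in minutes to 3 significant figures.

4.97 min

ΔT = -13.9 K, ΔS = +0.16 psu (deep − shallow).
Δρ/ρ₀ = −αΔT + βΔS = 2.641 × 10⁻³ + 1.20 × 10⁻⁴ = 2.761 × 10⁻³, so Δρ ≈ 2.836 kg m⁻³.
N² = (g/ρ₀)·Δρ/Δz = g·(Δρ/ρ₀)/Δz = 9.8 × 2.761 × 10⁻³ / 61 = 4.4357 × 10⁻⁴ s⁻².
N = √(4.4357 × 10⁻⁴) = 0.021061 rad s⁻¹ → T = 2π/N = 298.33 s = 4.9722 min ≈ 4.97 min.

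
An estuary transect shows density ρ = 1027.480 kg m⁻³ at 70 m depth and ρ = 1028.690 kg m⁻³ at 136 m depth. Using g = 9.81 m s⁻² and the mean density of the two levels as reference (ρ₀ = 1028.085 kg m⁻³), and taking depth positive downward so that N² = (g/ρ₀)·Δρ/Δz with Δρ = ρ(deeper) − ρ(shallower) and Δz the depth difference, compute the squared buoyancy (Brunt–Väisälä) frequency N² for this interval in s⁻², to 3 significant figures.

1.75 × 10⁻⁴ s⁻²

Δρ = 1028.690 − 1027.480 = 1.210 kg m⁻³ over Δz = 136 − 70 = 66 m.
N² = (9.81/1028.085) × (1.210/66) = 1.7494 × 10⁻⁴ s⁻² ≈ 1.75 × 10⁻⁴ s⁻².
A positive N² confirms static stability across the interval.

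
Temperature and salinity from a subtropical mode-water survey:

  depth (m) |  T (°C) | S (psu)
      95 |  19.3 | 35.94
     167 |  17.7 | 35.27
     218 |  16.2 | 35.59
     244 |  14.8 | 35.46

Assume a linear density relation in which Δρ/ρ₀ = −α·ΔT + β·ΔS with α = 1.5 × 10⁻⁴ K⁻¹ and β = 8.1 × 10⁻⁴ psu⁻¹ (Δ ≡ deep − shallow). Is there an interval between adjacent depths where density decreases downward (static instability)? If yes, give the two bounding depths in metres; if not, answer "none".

95–167 m

Evaluate Δρ/ρ₀ = −αΔT + βΔS across each adjacent pair:
  95–167 m: −αΔT+βΔS = −(1.5 × 10⁻⁴)(-1.6)+(8.1 × 10⁻⁴)(-0.67) = -3.0 × 10⁻⁴ → UNSTABLE
  167–218 m: −αΔT+βΔS = −(1.5 × 10⁻⁴)(-1.5)+(8.1 × 10⁻⁴)(+0.32) = 4.8 × 10⁻⁴ → stable
  218–244 m: −αΔT+βΔS = −(1.5 × 10⁻⁴)(-1.4)+(8.1 × 10⁻⁴)(-0.13) = 1.0 × 10⁻⁴ → stable
The 95–167 m interval has Δρ < 0: lighter water underlies denser water.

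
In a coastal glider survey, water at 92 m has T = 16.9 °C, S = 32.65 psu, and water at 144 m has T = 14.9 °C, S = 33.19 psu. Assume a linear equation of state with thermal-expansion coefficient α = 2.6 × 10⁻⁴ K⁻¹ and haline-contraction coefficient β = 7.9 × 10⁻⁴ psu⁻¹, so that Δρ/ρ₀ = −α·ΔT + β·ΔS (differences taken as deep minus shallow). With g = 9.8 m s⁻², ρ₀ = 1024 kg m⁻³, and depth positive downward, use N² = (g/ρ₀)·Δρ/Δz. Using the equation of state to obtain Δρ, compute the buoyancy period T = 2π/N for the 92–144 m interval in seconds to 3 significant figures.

470 s

ΔT = -2.0 K, ΔS = +0.54 psu (deep − shallow).
Δρ/ρ₀ = −αΔT + βΔS = 5.20 × 10⁻⁴ + 4.266 × 10⁻⁴ = 9.466 × 10⁻⁴, so Δρ ≈ 0.9693 kg m⁻³.
N² = (g/ρ₀)·Δρ/Δz = g·(Δρ/ρ₀)/Δz = 9.8 × 9.466 × 10⁻⁴ / 52 = 1.7840 × 10⁻⁴ s⁻².
N = √(1.7840 × 10⁻⁴) = 0.013357 rad s⁻¹ → T = 2π/N = 470.40 s ≈ 470 s.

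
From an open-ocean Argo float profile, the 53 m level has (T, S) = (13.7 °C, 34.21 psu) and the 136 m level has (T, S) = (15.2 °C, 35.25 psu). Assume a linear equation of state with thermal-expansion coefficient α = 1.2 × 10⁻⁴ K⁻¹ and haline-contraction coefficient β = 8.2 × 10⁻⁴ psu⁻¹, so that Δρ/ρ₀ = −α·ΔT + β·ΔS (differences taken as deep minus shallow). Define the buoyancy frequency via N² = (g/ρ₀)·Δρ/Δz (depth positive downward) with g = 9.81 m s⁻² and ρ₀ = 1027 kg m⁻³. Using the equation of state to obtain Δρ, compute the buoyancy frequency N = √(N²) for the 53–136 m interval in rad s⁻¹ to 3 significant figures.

8.92 × 10⁻³ rad s⁻¹

ΔT = +1.5 K, ΔS = +1.04 psu (deep − shallow).
Δρ/ρ₀ = −αΔT + βΔS = -1.80 × 10⁻⁴ + 8.528 × 10⁻⁴ = 6.728 × 10⁻⁴, so Δρ ≈ 0.6910 kg m⁻³.
N² = (g/ρ₀)·Δρ/Δz = g·(Δρ/ρ₀)/Δz = 9.81 × 6.728 × 10⁻⁴ / 83 = 7.9520 × 10⁻⁵ s⁻².
N = √(7.9520 × 10⁻⁵) = 8.9174 × 10⁻³ rad s⁻¹ ≈ 8.92 × 10⁻³ rad s⁻¹.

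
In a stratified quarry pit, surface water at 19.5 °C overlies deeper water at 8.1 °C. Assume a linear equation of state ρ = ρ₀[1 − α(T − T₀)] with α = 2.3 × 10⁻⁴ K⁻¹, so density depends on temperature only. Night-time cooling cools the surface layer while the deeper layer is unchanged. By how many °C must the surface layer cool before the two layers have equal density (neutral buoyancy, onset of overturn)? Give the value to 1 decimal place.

With temperature the only control, equal density requires T_surf′ = T_deep.
T_surf′ = 8.1 °C.
Cooling required: 19.5 − 8.1 = 11.4 °C.

11.4 °C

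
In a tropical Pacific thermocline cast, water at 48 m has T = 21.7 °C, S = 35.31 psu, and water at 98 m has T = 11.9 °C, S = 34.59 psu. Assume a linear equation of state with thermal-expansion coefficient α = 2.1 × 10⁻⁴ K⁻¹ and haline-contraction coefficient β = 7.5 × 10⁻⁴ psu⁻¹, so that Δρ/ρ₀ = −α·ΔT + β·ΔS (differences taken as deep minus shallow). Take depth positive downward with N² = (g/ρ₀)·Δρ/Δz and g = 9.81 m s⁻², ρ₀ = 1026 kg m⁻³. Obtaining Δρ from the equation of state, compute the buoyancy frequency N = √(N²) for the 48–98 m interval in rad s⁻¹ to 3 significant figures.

0.0173 rad s⁻¹

ΔT = -9.8 K, ΔS = -0.72 psu (deep − shallow).
Δρ/ρ₀ = −αΔT + βΔS = 2.058 × 10⁻³ − 5.40 × 10⁻⁴ = 1.518 × 10⁻³, so Δρ ≈ 1.557 kg m⁻³.
N² = (g/ρ₀)·Δρ/Δz = g·(Δρ/ρ₀)/Δz = 9.81 × 1.518 × 10⁻³ / 50 = 2.9783 × 10⁻⁴ s⁻².
N = √(2.9783 × 10⁻⁴) = 0.017258 rad s⁻¹ ≈ 0.0173 rad s⁻¹.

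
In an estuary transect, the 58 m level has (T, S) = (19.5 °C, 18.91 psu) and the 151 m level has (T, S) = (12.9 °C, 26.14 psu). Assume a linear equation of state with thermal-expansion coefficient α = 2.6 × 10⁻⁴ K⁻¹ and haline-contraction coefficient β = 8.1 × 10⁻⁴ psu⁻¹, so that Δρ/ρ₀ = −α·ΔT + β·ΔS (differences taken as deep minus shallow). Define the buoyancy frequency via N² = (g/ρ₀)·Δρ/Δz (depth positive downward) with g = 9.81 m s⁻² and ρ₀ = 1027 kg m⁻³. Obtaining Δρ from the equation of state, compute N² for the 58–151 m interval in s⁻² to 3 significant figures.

ΔT = -6.6 K, ΔS = +7.23 psu (deep − shallow).
Δρ/ρ₀ = −αΔT + βΔS = 1.716 × 10⁻³ + 5.8563 × 10⁻³ = 7.5723 × 10⁻³, so Δρ ≈ 7.777 kg m⁻³.
N² = (g/ρ₀)·Δρ/Δz = g·(Δρ/ρ₀)/Δz = 9.81 × 7.5723 × 10⁻³ / 93 = 7.9876 × 10⁻⁴ s⁻² ≈ 7.99 × 10⁻⁴ s⁻².

7.99 × 10⁻⁴ s⁻²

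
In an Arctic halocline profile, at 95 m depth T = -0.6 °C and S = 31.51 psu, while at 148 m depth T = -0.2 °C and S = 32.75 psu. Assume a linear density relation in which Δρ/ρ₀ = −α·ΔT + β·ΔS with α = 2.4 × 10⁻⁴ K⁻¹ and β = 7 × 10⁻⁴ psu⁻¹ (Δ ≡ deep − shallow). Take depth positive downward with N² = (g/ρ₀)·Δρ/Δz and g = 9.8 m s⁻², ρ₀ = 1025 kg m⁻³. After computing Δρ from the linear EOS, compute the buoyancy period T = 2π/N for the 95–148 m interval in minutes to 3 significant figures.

ΔT = +0.4 K, ΔS = +1.24 psu (deep − shallow).
Δρ/ρ₀ = −αΔT + βΔS = -9.60 × 10⁻⁵ + 8.68 × 10⁻⁴ = 7.72 × 10⁻⁴, so Δρ ≈ 0.7913 kg m⁻³.
N² = (g/ρ₀)·Δρ/Δz = g·(Δρ/ρ₀)/Δz = 9.8 × 7.72 × 10⁻⁴ / 53 = 1.4275 × 10⁻⁴ s⁻².
N = √(1.4275 × 10⁻⁴) = 0.011948 rad s⁻¹ → T = 2π/N = 525.88 s = 8.7647 min ≈ 8.76 min.

8.76 min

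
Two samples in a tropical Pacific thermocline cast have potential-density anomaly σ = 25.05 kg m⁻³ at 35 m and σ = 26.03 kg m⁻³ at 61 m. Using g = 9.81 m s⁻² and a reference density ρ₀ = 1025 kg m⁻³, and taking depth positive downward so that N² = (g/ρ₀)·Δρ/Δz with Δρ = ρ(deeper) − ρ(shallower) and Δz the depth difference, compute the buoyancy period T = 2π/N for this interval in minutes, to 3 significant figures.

Δρ = 1026.03 − 1025.05 = 0.98 kg m⁻³ over Δz = 61 − 35 = 26 m.
N² = (9.81/1025) × (0.98/26) = 3.6074 × 10⁻⁴ s⁻².
N = √(3.6074 × 10⁻⁴) = 0.018993 rad s⁻¹, so T = 2π/N = 330.82 s = 5.5137 min ≈ 5.51 min.

5.51 min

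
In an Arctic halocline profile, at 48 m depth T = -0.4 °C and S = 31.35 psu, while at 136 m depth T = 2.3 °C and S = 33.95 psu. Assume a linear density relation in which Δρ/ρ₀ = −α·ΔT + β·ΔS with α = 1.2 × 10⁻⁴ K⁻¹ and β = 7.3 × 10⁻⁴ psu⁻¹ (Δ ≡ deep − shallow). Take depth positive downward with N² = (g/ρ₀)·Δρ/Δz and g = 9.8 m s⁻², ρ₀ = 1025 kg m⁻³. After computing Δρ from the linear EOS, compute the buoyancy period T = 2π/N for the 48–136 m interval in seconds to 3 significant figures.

ΔT = +2.7 K, ΔS = +2.60 psu (deep − shallow).
Δρ/ρ₀ = −αΔT + βΔS = -3.24 × 10⁻⁴ + 1.898 × 10⁻³ = 1.574 × 10⁻³, so Δρ ≈ 1.613 kg m⁻³.
N² = (g/ρ₀)·Δρ/Δz = g·(Δρ/ρ₀)/Δz = 9.8 × 1.574 × 10⁻³ / 88 = 1.7529 × 10⁻⁴ s⁻².
N = √(1.7529 × 10⁻⁴) = 0.013240 rad s⁻¹ → T = 2π/N = 474.56 s ≈ 475 s.

475 s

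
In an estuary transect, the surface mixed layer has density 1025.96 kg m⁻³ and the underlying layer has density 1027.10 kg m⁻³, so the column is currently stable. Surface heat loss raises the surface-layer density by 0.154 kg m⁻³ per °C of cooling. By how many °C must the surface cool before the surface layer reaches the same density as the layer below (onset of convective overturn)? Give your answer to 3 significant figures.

Density deficit of the surface layer: 1027.10 − 1025.96 = 1.14 kg m⁻³.
Required change = 1.14 / 0.154 = 7.40 °C.

7.40 °C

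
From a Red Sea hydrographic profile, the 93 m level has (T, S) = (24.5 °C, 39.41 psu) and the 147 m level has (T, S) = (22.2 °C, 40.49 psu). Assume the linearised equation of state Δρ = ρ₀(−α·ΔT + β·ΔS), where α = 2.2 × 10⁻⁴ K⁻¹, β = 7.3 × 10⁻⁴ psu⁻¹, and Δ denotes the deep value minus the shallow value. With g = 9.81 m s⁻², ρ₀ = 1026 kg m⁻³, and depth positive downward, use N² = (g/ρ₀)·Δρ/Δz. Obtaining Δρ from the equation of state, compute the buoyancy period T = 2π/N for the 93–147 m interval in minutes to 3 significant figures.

6.83 min

ΔT = -2.3 K, ΔS = +1.08 psu (deep − shallow).
Δρ/ρ₀ = −αΔT + βΔS = 5.06 × 10⁻⁴ + 7.884 × 10⁻⁴ = 1.2944 × 10⁻³, so Δρ ≈ 1.328 kg m⁻³.
N² = (g/ρ₀)·Δρ/Δz = g·(Δρ/ρ₀)/Δz = 9.81 × 1.2944 × 10⁻³ / 54 = 2.3515 × 10⁻⁴ s⁻².
N = √(2.3515 × 10⁻⁴) = 0.015335 rad s⁻¹ → T = 2π/N = 409.73 s = 6.8288 min ≈ 6.83 min.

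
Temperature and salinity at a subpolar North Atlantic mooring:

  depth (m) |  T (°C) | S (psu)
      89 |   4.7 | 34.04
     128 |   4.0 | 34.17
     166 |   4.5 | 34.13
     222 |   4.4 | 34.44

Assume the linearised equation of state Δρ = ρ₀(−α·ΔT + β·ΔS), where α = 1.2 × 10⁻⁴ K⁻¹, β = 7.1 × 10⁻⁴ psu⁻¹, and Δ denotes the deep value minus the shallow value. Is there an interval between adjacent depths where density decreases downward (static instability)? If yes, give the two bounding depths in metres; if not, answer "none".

128–166 m

Evaluate Δρ/ρ₀ = −αΔT + βΔS across each adjacent pair:
  89–128 m: −αΔT+βΔS = −(1.2 × 10⁻⁴)(-0.7)+(7.1 × 10⁻⁴)(+0.13) = 1.8 × 10⁻⁴ → stable
  128–166 m: −αΔT+βΔS = −(1.2 × 10⁻⁴)(+0.5)+(7.1 × 10⁻⁴)(-0.04) = -8.8 × 10⁻⁵ → UNSTABLE
  166–222 m: −αΔT+βΔS = −(1.2 × 10⁻⁴)(-0.1)+(7.1 × 10⁻⁴)(+0.31) = 2.3 × 10⁻⁴ → stable
The 128–166 m interval has Δρ < 0: lighter water underlies denser water.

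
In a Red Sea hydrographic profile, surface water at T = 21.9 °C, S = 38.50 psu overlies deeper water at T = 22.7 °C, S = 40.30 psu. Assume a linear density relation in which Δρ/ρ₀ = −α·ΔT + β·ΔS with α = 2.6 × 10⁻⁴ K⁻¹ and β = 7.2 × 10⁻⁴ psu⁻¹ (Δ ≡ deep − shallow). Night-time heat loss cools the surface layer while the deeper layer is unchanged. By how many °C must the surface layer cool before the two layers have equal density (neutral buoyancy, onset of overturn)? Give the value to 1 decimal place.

4.2 °C

Neutral buoyancy requires Δρ = 0, i.e. −α(T_deep − T_surf′) + β(S_deep − S_surf) = 0.
T_surf′ = T_deep − (β/α)·ΔS = 22.7 − (7.2 × 10⁻⁴/2.6 × 10⁻⁴)·(+1.80) = 17.715 °C.
Cooling required: 21.9 − (17.715) = 4.185 °C.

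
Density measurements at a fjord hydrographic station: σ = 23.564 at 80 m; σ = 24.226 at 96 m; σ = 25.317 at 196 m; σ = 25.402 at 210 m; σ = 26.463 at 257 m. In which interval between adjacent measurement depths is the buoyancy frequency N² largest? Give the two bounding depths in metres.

Compute the density gradient over each adjacent pair:
  80–96 m: Δρ/Δz = 0.662/16 = 0.041 kg m⁻⁴
  96–196 m: Δρ/Δz = 1.091/100 = 0.011 kg m⁻⁴
  196–210 m: Δρ/Δz = 0.085/14 = 6.1 × 10⁻³ kg m⁻⁴
  210–257 m: Δρ/Δz = 1.061/47 = 0.023 kg m⁻⁴
The largest gradient is in the 80–96 m interval — the pycnocline.

80–96 m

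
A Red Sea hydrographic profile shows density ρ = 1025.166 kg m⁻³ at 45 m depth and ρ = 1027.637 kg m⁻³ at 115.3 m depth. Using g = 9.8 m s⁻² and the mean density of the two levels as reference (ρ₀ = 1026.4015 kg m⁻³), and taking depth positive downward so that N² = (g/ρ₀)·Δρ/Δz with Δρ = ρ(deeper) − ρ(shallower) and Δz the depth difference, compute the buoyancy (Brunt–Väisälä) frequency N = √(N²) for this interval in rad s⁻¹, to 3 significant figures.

0.0183 rad s⁻¹

Δρ = 1027.637 − 1025.166 = 2.471 kg m⁻³ over Δz = 115.3 − 45 = 70.3 m.
N² = (9.8/1026.4015) × (2.471/70.3) = 3.3560 × 10⁻⁴ s⁻².
N = √(3.3560 × 10⁻⁴) = 0.018319 rad s⁻¹ ≈ 0.0183 rad s⁻¹.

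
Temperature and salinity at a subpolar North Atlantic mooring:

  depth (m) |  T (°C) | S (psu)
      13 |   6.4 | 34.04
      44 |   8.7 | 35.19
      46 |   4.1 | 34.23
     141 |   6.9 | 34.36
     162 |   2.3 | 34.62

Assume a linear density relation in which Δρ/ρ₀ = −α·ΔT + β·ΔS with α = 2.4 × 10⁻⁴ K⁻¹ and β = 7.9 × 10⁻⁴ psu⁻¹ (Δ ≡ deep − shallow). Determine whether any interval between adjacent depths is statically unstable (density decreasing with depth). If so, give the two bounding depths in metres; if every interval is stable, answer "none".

46–141 m

Evaluate Δρ/ρ₀ = −αΔT + βΔS across each adjacent pair:
  13–44 m: −αΔT+βΔS = −(2.4 × 10⁻⁴)(+2.3)+(7.9 × 10⁻⁴)(+1.15) = 3.6 × 10⁻⁴ → stable
  44–46 m: −αΔT+βΔS = −(2.4 × 10⁻⁴)(-4.6)+(7.9 × 10⁻⁴)(-0.96) = 3.5 × 10⁻⁴ → stable
  46–141 m: −αΔT+βΔS = −(2.4 × 10⁻⁴)(+2.8)+(7.9 × 10⁻⁴)(+0.13) = -5.7 × 10⁻⁴ → UNSTABLE
  141–162 m: −αΔT+βΔS = −(2.4 × 10⁻⁴)(-4.6)+(7.9 × 10⁻⁴)(+0.26) = 1.3 × 10⁻³ → stable
The 46–141 m interval has Δρ < 0: lighter water underlies denser water.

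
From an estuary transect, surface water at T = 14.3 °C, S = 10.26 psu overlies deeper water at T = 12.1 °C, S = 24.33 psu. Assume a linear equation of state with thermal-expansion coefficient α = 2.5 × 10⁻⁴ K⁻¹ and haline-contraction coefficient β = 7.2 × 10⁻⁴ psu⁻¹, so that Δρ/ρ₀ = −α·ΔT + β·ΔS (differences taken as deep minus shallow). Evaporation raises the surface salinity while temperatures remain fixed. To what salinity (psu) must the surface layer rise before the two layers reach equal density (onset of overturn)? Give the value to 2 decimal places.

25.09 psu

Neutral buoyancy requires −α(T_deep − T_surf) + β(S_deep − S_surf′) = 0.
S_surf′ = S_deep − (α/β)·ΔT = 24.33 − (2.5 × 10⁻⁴/7.2 × 10⁻⁴)·(-2.2) = 25.0939 psu.
Increase required: 25.0939 − 10.26 = 14.8339 psu.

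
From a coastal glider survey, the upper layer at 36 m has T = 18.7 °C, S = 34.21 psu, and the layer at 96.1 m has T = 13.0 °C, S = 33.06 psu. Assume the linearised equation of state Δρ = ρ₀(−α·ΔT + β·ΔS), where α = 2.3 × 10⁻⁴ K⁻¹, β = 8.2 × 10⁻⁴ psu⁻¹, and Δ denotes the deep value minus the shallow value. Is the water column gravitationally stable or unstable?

ΔT = 13.0 − 18.7 = -5.7 K and ΔS = 33.06 − 34.21 = -1.15 psu (deep − shallow).
−αΔT = 1.311 × 10⁻³; βΔS = -9.43 × 10⁻⁴; sum Δρ/ρ₀ = 3.68 × 10⁻⁴.
Δρ/ρ₀ > 0, so Δρ > 0: deeper water is denser → statically stable.

stable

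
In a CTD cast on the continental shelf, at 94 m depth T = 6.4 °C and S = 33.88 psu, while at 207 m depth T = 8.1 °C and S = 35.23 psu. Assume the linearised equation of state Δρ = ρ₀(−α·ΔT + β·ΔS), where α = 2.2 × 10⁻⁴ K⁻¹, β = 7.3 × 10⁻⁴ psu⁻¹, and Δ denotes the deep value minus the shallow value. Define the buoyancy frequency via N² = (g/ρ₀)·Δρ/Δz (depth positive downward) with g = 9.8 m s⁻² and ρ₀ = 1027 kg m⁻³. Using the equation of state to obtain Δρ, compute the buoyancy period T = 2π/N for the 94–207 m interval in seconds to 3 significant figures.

ΔT = +1.7 K, ΔS = +1.35 psu (deep − shallow).
Δρ/ρ₀ = −αΔT + βΔS = -3.74 × 10⁻⁴ + 9.855 × 10⁻⁴ = 6.115 × 10⁻⁴, so Δρ ≈ 0.6280 kg m⁻³.
N² = (g/ρ₀)·Δρ/Δz = g·(Δρ/ρ₀)/Δz = 9.8 × 6.115 × 10⁻⁴ / 113 = 5.3033 × 10⁻⁵ s⁻².
N = √(5.3033 × 10⁻⁵) = 7.2824 × 10⁻³ rad s⁻¹ → T = 2π/N = 862.79 s ≈ 863 s.

863 s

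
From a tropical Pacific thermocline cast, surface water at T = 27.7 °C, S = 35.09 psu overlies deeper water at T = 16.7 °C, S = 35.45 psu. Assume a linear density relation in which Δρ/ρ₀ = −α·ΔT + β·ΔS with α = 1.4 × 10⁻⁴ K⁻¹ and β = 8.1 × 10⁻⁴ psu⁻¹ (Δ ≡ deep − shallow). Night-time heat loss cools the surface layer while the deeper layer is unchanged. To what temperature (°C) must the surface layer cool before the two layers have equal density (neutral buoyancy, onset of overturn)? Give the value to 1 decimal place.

Neutral buoyancy requires Δρ = 0, i.e. −α(T_deep − T_surf′) + β(S_deep − S_surf) = 0.
T_surf′ = T_deep − (β/α)·ΔS = 16.7 − (8.1 × 10⁻⁴/1.4 × 10⁻⁴)·(+0.36) = 14.617 °C.
Cooling required: 27.7 − (14.617) = 13.083 °C.

14.6 °C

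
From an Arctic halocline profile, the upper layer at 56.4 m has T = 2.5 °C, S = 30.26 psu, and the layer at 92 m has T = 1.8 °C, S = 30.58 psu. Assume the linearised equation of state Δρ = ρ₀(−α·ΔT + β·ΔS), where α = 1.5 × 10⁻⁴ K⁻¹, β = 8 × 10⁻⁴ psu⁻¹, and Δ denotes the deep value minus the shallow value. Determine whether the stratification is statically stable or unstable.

stable

ΔT = 1.8 − 2.5 = -0.7 K and ΔS = 30.58 − 30.26 = +0.32 psu (deep − shallow).
−αΔT = 1.05 × 10⁻⁴; βΔS = 2.56 × 10⁻⁴; sum Δρ/ρ₀ = 3.61 × 10⁻⁴.
Δρ/ρ₀ > 0, so Δρ > 0: deeper water is denser → statically stable.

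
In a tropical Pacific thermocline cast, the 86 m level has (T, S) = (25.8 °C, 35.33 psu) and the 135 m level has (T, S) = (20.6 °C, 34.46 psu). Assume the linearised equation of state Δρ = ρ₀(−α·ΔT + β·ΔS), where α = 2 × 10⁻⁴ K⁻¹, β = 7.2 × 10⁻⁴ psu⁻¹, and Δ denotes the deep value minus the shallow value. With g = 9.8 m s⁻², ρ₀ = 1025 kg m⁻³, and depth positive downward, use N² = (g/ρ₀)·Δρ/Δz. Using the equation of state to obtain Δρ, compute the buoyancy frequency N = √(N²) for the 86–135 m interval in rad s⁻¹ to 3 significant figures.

ΔT = -5.2 K, ΔS = -0.87 psu (deep − shallow).
Δρ/ρ₀ = −αΔT + βΔS = 1.04 × 10⁻³ − 6.264 × 10⁻⁴ = 4.136 × 10⁻⁴, so Δρ ≈ 0.4239 kg m⁻³.
N² = (g/ρ₀)·Δρ/Δz = g·(Δρ/ρ₀)/Δz = 9.8 × 4.136 × 10⁻⁴ / 49 = 8.2720 × 10⁻⁵ s⁻².
N = √(8.2720 × 10⁻⁵) = 9.0951 × 10⁻³ rad s⁻¹ ≈ 9.10 × 10⁻³ rad s⁻¹.

9.10 × 10⁻³ rad s⁻¹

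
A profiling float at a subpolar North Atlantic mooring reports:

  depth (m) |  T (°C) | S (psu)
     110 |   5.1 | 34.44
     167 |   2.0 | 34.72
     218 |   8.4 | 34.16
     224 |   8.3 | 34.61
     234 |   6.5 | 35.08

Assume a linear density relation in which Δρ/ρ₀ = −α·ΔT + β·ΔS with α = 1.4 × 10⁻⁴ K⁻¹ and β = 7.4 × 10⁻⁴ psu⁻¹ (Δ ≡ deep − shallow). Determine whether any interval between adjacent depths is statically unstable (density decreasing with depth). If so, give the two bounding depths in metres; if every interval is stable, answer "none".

167–218 m

Evaluate Δρ/ρ₀ = −αΔT + βΔS across each adjacent pair:
  110–167 m: −αΔT+βΔS = −(1.4 × 10⁻⁴)(-3.1)+(7.4 × 10⁻⁴)(+0.28) = 6.4 × 10⁻⁴ → stable
  167–218 m: −αΔT+βΔS = −(1.4 × 10⁻⁴)(+6.4)+(7.4 × 10⁻⁴)(-0.56) = -1.3 × 10⁻³ → UNSTABLE
  218–224 m: −αΔT+βΔS = −(1.4 × 10⁻⁴)(-0.1)+(7.4 × 10⁻⁴)(+0.45) = 3.5 × 10⁻⁴ → stable
  224–234 m: −αΔT+βΔS = −(1.4 × 10⁻⁴)(-1.8)+(7.4 × 10⁻⁴)(+0.47) = 6.0 × 10⁻⁴ → stable
The 167–218 m interval has Δρ < 0: lighter water underlies denser water.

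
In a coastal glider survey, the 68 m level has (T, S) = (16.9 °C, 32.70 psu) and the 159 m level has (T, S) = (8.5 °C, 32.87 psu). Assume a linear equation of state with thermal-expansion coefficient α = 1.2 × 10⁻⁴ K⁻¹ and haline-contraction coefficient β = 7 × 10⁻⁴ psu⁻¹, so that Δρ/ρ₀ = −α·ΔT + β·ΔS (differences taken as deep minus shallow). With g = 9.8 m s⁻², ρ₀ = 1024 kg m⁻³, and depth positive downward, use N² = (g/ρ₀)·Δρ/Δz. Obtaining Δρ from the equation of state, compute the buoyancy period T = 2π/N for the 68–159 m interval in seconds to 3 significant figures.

570 s

ΔT = -8.4 K, ΔS = +0.17 psu (deep − shallow).
Δρ/ρ₀ = −αΔT + βΔS = 1.008 × 10⁻³ + 1.19 × 10⁻⁴ = 1.127 × 10⁻³, so Δρ ≈ 1.154 kg m⁻³.
N² = (g/ρ₀)·Δρ/Δz = g·(Δρ/ρ₀)/Δz = 9.8 × 1.127 × 10⁻³ / 91 = 1.2137 × 10⁻⁴ s⁻².
N = √(1.2137 × 10⁻⁴) = 0.011017 rad s⁻¹ → T = 2π/N = 570.32 s ≈ 570 s.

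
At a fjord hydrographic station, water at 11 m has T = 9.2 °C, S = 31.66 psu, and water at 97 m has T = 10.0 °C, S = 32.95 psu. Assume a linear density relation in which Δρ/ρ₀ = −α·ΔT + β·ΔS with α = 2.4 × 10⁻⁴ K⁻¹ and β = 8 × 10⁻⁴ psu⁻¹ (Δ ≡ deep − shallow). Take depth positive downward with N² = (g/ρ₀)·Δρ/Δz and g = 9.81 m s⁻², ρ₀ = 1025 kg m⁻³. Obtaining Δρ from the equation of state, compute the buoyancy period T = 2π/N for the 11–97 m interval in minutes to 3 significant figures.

ΔT = +0.8 K, ΔS = +1.29 psu (deep − shallow).
Δρ/ρ₀ = −αΔT + βΔS = -1.92 × 10⁻⁴ + 1.032 × 10⁻³ = 8.40 × 10⁻⁴, so Δρ ≈ 0.8610 kg m⁻³.
N² = (g/ρ₀)·Δρ/Δz = g·(Δρ/ρ₀)/Δz = 9.81 × 8.40 × 10⁻⁴ / 86 = 9.5819 × 10⁻⁵ s⁻².
N = √(9.5819 × 10⁻⁵) = 9.7887 × 10⁻³ rad s⁻¹ → T = 2π/N = 641.88 s = 10.698 min ≈ 10.7 min.

10.7 min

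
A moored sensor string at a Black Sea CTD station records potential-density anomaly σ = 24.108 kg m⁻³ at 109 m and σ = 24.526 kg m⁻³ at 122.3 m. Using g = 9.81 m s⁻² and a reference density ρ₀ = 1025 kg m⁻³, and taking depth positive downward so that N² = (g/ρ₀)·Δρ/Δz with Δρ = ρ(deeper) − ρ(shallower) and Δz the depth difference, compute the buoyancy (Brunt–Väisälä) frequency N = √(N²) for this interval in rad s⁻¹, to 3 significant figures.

Δρ = 1024.526 − 1024.108 = 0.418 kg m⁻³ over Δz = 122.3 − 109 = 13.3 m.
N² = (9.81/1025) × (0.418/13.3) = 3.0079 × 10⁻⁴ s⁻².
N = √(3.0079 × 10⁻⁴) = 0.017343 rad s⁻¹ ≈ 0.0173 rad s⁻¹.

0.0173 rad s⁻¹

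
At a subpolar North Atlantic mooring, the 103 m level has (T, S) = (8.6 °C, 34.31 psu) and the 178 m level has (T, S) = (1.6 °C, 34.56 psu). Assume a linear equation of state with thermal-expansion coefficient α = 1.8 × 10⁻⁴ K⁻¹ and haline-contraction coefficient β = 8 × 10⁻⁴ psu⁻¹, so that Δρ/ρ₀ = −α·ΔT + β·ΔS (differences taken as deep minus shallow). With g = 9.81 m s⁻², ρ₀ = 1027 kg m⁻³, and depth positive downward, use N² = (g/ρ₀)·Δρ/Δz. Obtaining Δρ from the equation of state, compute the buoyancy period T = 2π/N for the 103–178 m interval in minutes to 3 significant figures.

7.58 min

ΔT = -7.0 K, ΔS = +0.25 psu (deep − shallow).
Δρ/ρ₀ = −αΔT + βΔS = 1.26 × 10⁻³ + 2.00 × 10⁻⁴ = 1.46 × 10⁻³, so Δρ ≈ 1.499 kg m⁻³.
N² = (g/ρ₀)·Δρ/Δz = g·(Δρ/ρ₀)/Δz = 9.81 × 1.46 × 10⁻³ / 75 = 1.9097 × 10⁻⁴ s⁻².
N = √(1.9097 × 10⁻⁴) = 0.013819 rad s⁻¹ → T = 2π/N = 454.68 s = 7.5780 min ≈ 7.58 min.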